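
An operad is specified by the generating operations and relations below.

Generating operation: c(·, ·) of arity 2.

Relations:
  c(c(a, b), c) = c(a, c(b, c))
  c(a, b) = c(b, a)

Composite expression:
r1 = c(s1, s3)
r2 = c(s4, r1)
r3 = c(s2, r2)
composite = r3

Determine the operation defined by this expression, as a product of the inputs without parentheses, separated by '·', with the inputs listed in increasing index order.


s1 · s2 · s3 · s4

Any arrangement under c is one operation, so sort the s-inputs.
c(s1, s3) spells out as s1 · s3
c(s4, c(s1, s3)) spells out as s4 · s1 · s3
c(s2, c(s4, c(s1, s3))) spells out as s2 · s4 · s1 · s3
the factors in increasing index order: s1 · s2 · s3 · s4


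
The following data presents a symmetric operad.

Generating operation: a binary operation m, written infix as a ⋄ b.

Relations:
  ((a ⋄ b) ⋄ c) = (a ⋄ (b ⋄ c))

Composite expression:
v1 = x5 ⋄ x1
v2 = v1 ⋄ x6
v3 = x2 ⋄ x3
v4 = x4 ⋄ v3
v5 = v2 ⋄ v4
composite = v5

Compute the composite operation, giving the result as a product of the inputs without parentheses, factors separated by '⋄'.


Under associativity of m, the answer is the x's in reading order.
(x5 ⋄ x1) collapses to x5 ⋄ x1
((x5 ⋄ x1) ⋄ x6) collapses to x5 ⋄ x1 ⋄ x6
(x2 ⋄ x3) collapses to x2 ⋄ x3
(x4 ⋄ (x2 ⋄ x3)) collapses to x4 ⋄ x2 ⋄ x3
(((x5 ⋄ x1) ⋄ x6) ⋄ (x4 ⋄ (x2 ⋄ x3))) collapses to x5 ⋄ x1 ⋄ x6 ⋄ x4 ⋄ x2 ⋄ x3

x5 ⋄ x1 ⋄ x6 ⋄ x4 ⋄ x2 ⋄ x3


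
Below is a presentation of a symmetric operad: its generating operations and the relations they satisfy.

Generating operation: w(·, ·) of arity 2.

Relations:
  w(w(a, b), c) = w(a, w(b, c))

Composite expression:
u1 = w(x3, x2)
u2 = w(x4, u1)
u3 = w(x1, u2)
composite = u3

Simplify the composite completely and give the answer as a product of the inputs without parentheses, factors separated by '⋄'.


x1 ⋄ x4 ⋄ x3 ⋄ x2

Key point: w is associative — brackets drop, the x-order remains.
w(x3, x2) linearizes to x3 ⋄ x2
w(x4, w(x3, x2)) linearizes to x4 ⋄ x3 ⋄ x2
w(x1, w(x4, w(x3, x2))) linearizes to x1 ⋄ x4 ⋄ x3 ⋄ x2


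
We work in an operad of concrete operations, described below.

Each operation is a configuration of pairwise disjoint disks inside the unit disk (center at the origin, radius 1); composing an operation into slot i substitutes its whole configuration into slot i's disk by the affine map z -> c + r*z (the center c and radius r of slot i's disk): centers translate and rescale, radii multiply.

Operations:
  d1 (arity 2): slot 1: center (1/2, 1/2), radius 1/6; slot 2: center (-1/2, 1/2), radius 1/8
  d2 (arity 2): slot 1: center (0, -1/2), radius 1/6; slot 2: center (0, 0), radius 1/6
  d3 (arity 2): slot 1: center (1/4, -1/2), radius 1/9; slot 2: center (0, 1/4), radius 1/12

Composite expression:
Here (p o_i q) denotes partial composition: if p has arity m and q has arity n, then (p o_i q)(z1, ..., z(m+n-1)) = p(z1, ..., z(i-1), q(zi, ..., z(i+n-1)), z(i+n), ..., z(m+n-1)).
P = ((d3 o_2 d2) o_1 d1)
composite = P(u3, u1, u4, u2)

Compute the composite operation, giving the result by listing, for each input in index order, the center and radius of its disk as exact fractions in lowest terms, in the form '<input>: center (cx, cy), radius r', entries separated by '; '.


u1: center (7/36, -4/9), radius 1/72; u2: center (0, 1/4), radius 1/72; u3: center (11/36, -4/9), radius 1/54; u4: center (0, 5/24), radius 1/72

Only the slot chain above each u matters under d3; compose those maps.
input u3: applying the 2 nested substitutions gives center (11/36, -4/9), radius 1/54
input u1: applying the 2 nested substitutions gives center (7/36, -4/9), radius 1/72
input u4: applying the 2 nested substitutions gives center (0, 5/24), radius 1/72
input u2: applying the 2 nested substitutions gives center (0, 1/4), radius 1/72


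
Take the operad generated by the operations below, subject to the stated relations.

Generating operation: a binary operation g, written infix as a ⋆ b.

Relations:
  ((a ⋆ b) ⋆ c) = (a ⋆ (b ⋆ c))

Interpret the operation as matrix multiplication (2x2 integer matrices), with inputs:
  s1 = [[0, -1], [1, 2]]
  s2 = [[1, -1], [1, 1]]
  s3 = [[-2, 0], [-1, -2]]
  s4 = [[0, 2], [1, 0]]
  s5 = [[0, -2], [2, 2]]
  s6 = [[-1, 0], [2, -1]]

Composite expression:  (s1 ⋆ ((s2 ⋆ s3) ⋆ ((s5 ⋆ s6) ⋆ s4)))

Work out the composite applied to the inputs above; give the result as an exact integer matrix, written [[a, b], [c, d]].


[[2, -16], [-10, 48]]

(s2 ⋆ s3) = [[-1, 2], [-3, -2]]
(s5 ⋆ s6) = [[-4, 2], [2, -2]]
((s5 ⋆ s6) ⋆ s4) = [[2, -8], [-2, 4]]
((s2 ⋆ s3) ⋆ ((s5 ⋆ s6) ⋆ s4)) = [[-6, 16], [-2, 16]]
(s1 ⋆ ((s2 ⋆ s3) ⋆ ((s5 ⋆ s6) ⋆ s4))) = [[2, -16], [-10, 48]]


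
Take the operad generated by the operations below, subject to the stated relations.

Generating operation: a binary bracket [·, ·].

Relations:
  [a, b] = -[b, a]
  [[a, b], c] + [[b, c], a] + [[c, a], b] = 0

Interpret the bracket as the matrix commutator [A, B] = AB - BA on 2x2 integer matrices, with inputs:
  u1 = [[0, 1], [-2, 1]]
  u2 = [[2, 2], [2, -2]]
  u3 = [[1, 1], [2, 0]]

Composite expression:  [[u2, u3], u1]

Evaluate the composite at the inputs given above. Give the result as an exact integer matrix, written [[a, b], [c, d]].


[[2, 6], [14, -2]]

[u2, u3] = [[2, 2], [-6, -2]]
[[u2, u3], u1] = [[2, 6], [14, -2]]


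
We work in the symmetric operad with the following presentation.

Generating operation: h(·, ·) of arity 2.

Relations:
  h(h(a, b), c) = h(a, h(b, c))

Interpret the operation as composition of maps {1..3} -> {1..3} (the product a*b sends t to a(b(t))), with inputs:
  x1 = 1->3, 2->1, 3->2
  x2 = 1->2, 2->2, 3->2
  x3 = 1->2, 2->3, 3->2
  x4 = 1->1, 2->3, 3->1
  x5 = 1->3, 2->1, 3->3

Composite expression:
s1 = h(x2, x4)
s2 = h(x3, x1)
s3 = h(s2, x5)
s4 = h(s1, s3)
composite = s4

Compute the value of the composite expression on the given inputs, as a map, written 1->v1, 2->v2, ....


h(x2, x4) = 1->2, 2->2, 3->2
h(x3, x1) = 1->2, 2->2, 3->3
h(h(x3, x1), x5) = 1->3, 2->2, 3->3
h(h(x2, x4), h(h(x3, x1), x5)) = 1->2, 2->2, 3->2

1->2, 2->2, 3->2


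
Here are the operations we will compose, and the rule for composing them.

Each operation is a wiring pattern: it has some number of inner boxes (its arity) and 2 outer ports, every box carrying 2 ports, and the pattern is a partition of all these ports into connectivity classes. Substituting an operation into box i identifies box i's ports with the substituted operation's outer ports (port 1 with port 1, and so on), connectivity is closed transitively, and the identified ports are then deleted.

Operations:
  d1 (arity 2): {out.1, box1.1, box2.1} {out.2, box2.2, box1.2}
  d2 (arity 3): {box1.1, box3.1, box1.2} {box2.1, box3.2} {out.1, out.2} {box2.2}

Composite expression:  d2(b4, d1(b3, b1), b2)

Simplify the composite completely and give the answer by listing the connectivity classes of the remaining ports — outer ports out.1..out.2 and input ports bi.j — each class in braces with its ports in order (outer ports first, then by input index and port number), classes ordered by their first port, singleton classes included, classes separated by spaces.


Treat the ports identified at d2 as solder joints: merge, then drop.
through d1, on inputs (b3, b1): {out.1, b1.1, b3.1} {out.2, b1.2, b3.2} (out.j = stage outer ports)
through d2, on inputs (b4, b3, b1, b2): {out.1, out.2} {b1.1, b2.2, b3.1} {b1.2, b3.2} {b2.1, b4.1, b4.2} (out.j = stage outer ports)

{out.1, out.2} {b1.1, b2.2, b3.1} {b1.2, b3.2} {b2.1, b4.1, b4.2}


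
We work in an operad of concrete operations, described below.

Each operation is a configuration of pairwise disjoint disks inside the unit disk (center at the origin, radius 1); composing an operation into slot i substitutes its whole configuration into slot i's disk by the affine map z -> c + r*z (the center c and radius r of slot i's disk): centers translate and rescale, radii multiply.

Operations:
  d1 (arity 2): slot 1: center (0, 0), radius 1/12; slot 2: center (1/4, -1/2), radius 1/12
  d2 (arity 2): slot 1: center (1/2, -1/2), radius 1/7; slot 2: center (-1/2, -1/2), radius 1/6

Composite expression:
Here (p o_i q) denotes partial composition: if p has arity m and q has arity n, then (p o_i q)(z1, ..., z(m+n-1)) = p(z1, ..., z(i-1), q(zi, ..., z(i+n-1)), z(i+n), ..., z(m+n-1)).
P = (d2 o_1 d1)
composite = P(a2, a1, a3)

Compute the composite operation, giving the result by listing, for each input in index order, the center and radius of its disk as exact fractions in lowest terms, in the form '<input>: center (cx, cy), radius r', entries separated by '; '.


a1: center (15/28, -4/7), radius 1/84; a2: center (1/2, -1/2), radius 1/84; a3: center (-1/2, -1/2), radius 1/6

Affine substitution under d2: radii multiply and a-centers shift.
for a2, the 2-step affine chain lands on center (1/2, -1/2), radius 1/84
for a1, the 2-step affine chain lands on center (15/28, -4/7), radius 1/84
for a3, the 1-step affine chain lands on center (-1/2, -1/2), radius 1/6


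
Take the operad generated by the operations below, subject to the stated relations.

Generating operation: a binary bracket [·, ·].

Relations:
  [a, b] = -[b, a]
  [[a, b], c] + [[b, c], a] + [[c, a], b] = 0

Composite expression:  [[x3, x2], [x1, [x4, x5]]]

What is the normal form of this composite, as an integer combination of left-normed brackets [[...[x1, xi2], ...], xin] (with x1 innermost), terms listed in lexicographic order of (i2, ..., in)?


[[[[x1, x4], x5], x2], x3] - [[[[x1, x4], x5], x3], x2] - [[[[x1, x5], x4], x2], x3] + [[[[x1, x5], x4], x3], x2]


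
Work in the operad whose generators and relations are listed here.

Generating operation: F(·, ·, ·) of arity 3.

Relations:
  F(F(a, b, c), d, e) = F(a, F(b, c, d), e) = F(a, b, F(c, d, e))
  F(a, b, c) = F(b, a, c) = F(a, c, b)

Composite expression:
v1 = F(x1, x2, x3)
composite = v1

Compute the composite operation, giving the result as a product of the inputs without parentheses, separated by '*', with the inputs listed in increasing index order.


Reordering under F is free, so list the x-inputs canonically.
F(x1, x2, x3) linearizes to x1 * x2 * x3
rearranged into index order: x1 * x2 * x3

x1 * x2 * x3


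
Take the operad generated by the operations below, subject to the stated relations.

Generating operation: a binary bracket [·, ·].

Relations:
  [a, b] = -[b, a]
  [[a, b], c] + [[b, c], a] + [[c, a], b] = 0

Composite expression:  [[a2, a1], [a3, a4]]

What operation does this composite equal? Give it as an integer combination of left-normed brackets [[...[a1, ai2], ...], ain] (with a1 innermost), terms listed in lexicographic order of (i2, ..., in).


-[[[a1, a2], a3], a4] + [[[a1, a2], a4], a3]

A multilinear Lie element is pinned by a1-initial words (a1 innermost).
Composite bracket: [[a2, a1], [a3, a4]]
Expanding via [a, b] = ab - ba: 8 signed words (2^3 = 8).
Keep just the words that open with a1:
  word a1a2a3a4 has sign -1, contributing -[[[a1, a2], a3], a4]
  word a1a2a4a3 has sign +1, contributing +[[[a1, a2], a4], a3]


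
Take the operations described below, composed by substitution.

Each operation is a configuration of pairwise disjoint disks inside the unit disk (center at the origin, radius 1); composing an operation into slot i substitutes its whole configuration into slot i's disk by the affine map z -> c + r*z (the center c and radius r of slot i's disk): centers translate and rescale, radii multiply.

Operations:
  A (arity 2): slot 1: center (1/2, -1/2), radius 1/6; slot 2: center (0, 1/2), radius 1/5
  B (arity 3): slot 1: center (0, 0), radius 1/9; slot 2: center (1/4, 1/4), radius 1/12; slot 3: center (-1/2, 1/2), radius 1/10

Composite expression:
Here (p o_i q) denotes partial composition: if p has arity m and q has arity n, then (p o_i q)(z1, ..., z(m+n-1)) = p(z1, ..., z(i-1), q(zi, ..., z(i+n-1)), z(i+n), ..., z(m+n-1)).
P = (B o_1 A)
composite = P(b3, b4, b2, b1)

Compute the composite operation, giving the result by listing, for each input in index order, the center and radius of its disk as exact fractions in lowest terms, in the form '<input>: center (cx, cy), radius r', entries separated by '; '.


b1: center (-1/2, 1/2), radius 1/10; b2: center (1/4, 1/4), radius 1/12; b3: center (1/18, -1/18), radius 1/54; b4: center (0, 1/18), radius 1/45

Nesting under B composes maps z -> c + r*z down each b-path.
for b3, the 2-step affine chain lands on center (1/18, -1/18), radius 1/54
for b4, the 2-step affine chain lands on center (0, 1/18), radius 1/45
for b2, the 1-step affine chain lands on center (1/4, 1/4), radius 1/12
for b1, the 1-step affine chain lands on center (-1/2, 1/2), radius 1/10


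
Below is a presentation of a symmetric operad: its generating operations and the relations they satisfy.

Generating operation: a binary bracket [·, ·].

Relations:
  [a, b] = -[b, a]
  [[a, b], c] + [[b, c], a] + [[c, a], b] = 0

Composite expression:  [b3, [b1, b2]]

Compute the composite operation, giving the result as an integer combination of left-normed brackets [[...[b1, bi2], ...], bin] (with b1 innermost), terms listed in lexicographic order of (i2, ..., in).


-[[b1, b2], b3]


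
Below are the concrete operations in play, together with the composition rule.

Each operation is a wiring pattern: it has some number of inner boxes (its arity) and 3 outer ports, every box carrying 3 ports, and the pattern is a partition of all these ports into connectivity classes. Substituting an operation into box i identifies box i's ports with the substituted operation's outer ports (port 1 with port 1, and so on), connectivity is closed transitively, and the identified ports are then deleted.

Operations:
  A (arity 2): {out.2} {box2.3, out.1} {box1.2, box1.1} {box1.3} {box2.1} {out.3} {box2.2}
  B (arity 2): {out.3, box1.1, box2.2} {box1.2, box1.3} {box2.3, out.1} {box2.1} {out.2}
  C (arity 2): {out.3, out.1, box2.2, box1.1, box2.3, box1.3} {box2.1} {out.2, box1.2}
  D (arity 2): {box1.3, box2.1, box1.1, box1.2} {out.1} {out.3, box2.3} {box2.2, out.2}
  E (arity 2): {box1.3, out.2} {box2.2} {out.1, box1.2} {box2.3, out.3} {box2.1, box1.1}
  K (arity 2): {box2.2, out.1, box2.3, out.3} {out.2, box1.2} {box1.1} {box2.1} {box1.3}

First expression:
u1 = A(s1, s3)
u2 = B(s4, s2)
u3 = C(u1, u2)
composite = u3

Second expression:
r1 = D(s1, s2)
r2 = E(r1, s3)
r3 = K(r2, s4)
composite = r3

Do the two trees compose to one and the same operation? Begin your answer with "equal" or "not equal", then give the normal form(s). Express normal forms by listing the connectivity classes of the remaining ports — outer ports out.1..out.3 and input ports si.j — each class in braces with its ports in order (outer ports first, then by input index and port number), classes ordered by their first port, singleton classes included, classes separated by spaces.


not equal; the first gives {out.1, out.3, s2.2, s3.3, s4.1} {out.2} {s1.1, s1.2} {s1.3} {s2.1} {s2.3} {s3.1} {s3.2} {s4.2, s4.3} and the second {out.1, out.3, s4.2, s4.3} {out.2, s2.3} {s1.1, s1.2, s1.3, s2.1} {s2.2} {s3.1} {s3.2} {s3.3} {s4.1}

The first expression reduces to {out.1, out.3, s2.2, s3.3, s4.1} {out.2} {s1.1, s1.2} {s1.3} {s2.1} {s2.3} {s3.1} {s3.2} {s4.2, s4.3}
The second expression reduces to {out.1, out.3, s4.2, s4.3} {out.2, s2.3} {s1.1, s1.2, s1.3, s2.1} {s2.2} {s3.1} {s3.2} {s3.3} {s4.1}
The forms do not match — not equal.


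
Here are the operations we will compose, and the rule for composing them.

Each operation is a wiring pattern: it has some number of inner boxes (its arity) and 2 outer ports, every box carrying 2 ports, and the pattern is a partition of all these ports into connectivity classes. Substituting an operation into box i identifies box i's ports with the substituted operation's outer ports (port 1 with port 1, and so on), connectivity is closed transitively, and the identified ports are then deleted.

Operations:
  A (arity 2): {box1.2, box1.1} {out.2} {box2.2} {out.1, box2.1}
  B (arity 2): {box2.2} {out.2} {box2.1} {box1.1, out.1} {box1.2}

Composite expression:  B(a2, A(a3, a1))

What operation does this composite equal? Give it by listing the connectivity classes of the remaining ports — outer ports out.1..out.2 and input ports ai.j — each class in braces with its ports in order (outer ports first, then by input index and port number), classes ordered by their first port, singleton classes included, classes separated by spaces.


{out.1, a2.1} {out.2} {a1.1} {a1.2} {a2.2} {a3.1, a3.2}


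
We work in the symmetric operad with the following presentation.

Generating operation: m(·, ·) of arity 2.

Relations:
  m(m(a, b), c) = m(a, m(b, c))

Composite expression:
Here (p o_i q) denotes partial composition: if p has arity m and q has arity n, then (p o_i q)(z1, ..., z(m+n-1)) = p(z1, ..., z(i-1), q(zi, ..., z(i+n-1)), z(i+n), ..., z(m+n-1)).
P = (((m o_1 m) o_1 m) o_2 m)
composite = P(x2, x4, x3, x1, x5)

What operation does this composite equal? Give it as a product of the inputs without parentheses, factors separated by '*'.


x2 * x4 * x3 * x1 * x5

All parenthesizations of m agree; list the x-inputs left to right.
m(x4, x3) flattens to x4 * x3
m(x2, m(x4, x3)) flattens to x2 * x4 * x3
m(m(x2, m(x4, x3)), x1) flattens to x2 * x4 * x3 * x1
m(m(m(x2, m(x4, x3)), x1), x5) flattens to x2 * x4 * x3 * x1 * x5


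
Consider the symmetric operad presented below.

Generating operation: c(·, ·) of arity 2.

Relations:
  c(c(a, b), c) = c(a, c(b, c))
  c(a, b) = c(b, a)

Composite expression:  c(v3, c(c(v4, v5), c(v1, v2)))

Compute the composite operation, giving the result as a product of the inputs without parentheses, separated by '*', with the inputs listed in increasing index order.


v1 * v2 * v3 * v4 * v5

Reordering under c is free, so list the v-inputs canonically.
c(v4, v5) spells out as v4 * v5
c(v1, v2) spells out as v1 * v2
c(c(v4, v5), c(v1, v2)) spells out as v4 * v5 * v1 * v2
c(v3, c(c(v4, v5), c(v1, v2))) spells out as v3 * v4 * v5 * v1 * v2
commutativity sorts the factors: v1 * v2 * v3 * v4 * v5


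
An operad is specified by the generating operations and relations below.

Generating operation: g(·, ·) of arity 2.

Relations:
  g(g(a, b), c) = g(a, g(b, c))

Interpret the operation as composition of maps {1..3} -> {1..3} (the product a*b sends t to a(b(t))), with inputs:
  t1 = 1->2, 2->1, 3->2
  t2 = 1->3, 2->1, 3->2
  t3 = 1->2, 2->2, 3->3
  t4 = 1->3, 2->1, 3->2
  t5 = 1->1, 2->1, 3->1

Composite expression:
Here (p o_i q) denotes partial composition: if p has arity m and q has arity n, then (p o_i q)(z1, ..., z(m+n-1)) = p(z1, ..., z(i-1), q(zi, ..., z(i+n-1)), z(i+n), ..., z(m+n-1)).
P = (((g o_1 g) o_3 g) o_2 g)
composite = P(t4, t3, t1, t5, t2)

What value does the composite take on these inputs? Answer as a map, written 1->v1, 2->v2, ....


1->1, 2->1, 3->1

g(t3, t1) = 1->2, 2->2, 3->2
g(t4, g(t3, t1)) = 1->1, 2->1, 3->1
g(t5, t2) = 1->1, 2->1, 3->1
g(g(t4, g(t3, t1)), g(t5, t2)) = 1->1, 2->1, 3->1


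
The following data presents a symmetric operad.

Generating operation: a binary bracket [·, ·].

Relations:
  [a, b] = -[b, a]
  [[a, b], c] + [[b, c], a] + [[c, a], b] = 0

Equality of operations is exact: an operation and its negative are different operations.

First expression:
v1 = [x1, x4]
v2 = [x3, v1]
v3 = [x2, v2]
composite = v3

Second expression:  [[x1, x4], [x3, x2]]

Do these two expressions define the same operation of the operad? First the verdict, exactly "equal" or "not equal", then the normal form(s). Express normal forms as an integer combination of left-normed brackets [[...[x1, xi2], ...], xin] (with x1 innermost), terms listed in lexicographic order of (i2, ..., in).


The first expression, normalized: [[[x1, x4], x3], x2]
The second expression, normalized: -[[[x1, x4], x2], x3] + [[[x1, x4], x3], x2]
The normal forms differ: not equal.

not equal; first: [[[x1, x4], x3], x2]; second: -[[[x1, x4], x2], x3] + [[[x1, x4], x3], x2]


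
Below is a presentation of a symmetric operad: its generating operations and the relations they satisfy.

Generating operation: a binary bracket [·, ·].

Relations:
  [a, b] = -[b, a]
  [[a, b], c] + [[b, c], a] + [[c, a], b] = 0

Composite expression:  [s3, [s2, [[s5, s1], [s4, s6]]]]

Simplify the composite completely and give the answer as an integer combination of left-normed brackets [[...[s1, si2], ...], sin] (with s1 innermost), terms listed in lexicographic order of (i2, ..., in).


-[[[[[s1, s5], s4], s6], s2], s3] + [[[[[s1, s5], s6], s4], s2], s3]

Expand each bracket as ab - ba; the s1-initial words give the coefficients.
Composite bracket: [s3, [s2, [[s5, s1], [s4, s6]]]]
The bracket unfolds into 32 signed words via [a, b] = ab - ba (2^5 = 32).
Only words starting with s1 matter:
  sign of s1s5s4s6s2s3 is -1, so it contributes -[[[[[s1, s5], s4], s6], s2], s3]
  sign of s1s5s6s4s2s3 is +1, so it contributes +[[[[[s1, s5], s6], s4], s2], s3]


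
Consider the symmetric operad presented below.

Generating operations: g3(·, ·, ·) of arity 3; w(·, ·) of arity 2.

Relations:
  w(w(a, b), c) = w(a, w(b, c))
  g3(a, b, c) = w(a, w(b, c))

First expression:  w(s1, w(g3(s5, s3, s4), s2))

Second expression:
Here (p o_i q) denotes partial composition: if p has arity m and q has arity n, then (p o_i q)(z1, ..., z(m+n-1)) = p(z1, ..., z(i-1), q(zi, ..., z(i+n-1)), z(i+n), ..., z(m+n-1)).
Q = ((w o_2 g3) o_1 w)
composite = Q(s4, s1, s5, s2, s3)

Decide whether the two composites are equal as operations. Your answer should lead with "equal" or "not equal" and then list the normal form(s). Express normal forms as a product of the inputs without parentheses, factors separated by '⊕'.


not equal: they reduce to s1 ⊕ s5 ⊕ s3 ⊕ s4 ⊕ s2 and s4 ⊕ s1 ⊕ s5 ⊕ s2 ⊕ s3

The first expression reduces to s1 ⊕ s5 ⊕ s3 ⊕ s4 ⊕ s2
The second expression reduces to s4 ⊕ s1 ⊕ s5 ⊕ s2 ⊕ s3
Different reductions; not equal.


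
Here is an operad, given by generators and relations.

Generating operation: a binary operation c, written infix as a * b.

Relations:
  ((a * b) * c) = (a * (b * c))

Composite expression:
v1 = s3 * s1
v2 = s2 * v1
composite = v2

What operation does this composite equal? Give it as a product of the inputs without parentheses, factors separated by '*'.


s2 * s3 * s1


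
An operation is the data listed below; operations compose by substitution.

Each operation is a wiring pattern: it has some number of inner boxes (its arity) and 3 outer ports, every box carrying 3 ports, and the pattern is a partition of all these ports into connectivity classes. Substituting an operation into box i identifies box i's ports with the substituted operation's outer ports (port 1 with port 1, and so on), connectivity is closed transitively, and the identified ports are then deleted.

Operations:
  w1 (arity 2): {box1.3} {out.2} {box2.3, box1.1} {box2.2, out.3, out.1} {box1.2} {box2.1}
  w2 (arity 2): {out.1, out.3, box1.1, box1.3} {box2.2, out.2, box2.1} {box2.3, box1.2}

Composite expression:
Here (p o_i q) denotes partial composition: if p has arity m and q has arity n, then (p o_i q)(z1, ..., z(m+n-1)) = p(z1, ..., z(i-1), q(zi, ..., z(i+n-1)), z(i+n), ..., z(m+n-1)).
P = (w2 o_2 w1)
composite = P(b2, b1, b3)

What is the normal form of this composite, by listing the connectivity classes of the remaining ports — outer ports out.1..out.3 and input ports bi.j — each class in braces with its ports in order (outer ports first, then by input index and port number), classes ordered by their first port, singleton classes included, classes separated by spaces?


{out.1, out.3, b2.1, b2.3} {out.2, b2.2, b3.2} {b1.1, b3.3} {b1.2} {b1.3} {b3.1}


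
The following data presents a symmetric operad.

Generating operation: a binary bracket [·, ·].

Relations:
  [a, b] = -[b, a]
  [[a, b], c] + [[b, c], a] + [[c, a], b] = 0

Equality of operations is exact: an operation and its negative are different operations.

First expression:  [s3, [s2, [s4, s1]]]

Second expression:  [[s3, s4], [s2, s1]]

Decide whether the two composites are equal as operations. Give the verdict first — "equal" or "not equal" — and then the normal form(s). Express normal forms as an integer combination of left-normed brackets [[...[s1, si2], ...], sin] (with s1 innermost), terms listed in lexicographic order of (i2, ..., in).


Reducing the first expression gives -[[[s1, s4], s2], s3]
Reducing the second expression gives [[[s1, s2], s3], s4] - [[[s1, s2], s4], s3]
Different reductions; not equal.

not equal; first: -[[[s1, s4], s2], s3]; second: [[[s1, s2], s3], s4] - [[[s1, s2], s4], s3]


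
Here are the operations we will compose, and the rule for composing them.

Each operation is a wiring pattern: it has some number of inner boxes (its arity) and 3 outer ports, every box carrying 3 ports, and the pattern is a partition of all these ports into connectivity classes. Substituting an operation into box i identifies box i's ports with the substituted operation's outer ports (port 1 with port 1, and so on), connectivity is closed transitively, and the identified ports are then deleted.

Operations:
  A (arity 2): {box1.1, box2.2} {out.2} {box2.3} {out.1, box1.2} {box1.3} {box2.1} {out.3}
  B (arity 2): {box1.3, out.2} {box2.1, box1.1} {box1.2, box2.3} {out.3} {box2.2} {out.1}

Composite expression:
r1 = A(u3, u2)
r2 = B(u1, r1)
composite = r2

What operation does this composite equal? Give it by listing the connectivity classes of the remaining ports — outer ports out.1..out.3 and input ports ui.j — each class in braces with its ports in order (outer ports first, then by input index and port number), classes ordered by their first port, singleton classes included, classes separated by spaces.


{out.1} {out.2, u1.3} {out.3} {u1.1, u3.2} {u1.2} {u2.1} {u2.2, u3.1} {u2.3} {u3.3}

Two ports join when wires chain via B-identified ports.
the subtree at A composes to {out.1, u3.2} {out.2} {out.3} {u2.1} {u2.2, u3.1} {u2.3} {u3.3} on (u3, u2); out.j = own outer ports
the subtree at B composes to {out.1} {out.2, u1.3} {out.3} {u1.1, u3.2} {u1.2} {u2.1} {u2.2, u3.1} {u2.3} {u3.3} on (u1, u3, u2); out.j = own outer ports


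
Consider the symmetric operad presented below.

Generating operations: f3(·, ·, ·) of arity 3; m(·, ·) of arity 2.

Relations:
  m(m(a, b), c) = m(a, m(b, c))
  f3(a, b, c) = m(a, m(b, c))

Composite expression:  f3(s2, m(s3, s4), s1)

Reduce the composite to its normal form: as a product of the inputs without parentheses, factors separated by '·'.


s2 · s3 · s4 · s1

Under associativity of f3, the answer is the s's in reading order.
m(s3, s4) unparenthesizes to s3 · s4
f3(s2, m(s3, s4), s1) unparenthesizes to s2 · s3 · s4 · s1


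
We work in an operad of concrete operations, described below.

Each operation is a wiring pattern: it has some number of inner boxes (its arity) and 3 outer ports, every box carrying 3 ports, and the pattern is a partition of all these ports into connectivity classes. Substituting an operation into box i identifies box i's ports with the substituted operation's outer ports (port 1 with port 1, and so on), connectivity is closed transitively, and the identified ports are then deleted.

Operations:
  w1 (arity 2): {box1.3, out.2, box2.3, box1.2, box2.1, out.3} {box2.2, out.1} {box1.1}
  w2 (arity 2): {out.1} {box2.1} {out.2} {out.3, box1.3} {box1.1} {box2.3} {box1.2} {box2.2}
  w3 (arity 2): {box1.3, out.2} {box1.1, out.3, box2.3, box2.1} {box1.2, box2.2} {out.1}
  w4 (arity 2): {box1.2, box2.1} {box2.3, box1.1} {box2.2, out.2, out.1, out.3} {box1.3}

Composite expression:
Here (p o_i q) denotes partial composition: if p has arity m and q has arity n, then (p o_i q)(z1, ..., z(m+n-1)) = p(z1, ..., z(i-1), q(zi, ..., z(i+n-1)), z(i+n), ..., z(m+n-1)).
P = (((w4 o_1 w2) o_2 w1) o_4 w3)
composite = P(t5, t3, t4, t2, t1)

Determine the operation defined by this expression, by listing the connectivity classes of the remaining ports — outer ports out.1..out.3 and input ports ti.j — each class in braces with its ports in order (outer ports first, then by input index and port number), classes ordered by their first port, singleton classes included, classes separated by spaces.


Connectivity passes through glued w4-boundaries; trace each wire chain.
w1 over (t3, t4) gives {out.1, t4.2} {out.2, out.3, t3.2, t3.3, t4.1, t4.3} {t3.1}, out.j being that stage's outer ports
w2 over (t5, t3, t4) gives {out.1} {out.2} {out.3, t5.3} {t3.1} {t3.2, t3.3, t4.1, t4.3} {t4.2} {t5.1} {t5.2}, out.j being that stage's outer ports
w3 over (t2, t1) gives {out.1} {out.2, t2.3} {out.3, t1.1, t1.3, t2.1} {t1.2, t2.2}, out.j being that stage's outer ports
w4 over (t5, t3, t4, t2, t1) gives {out.1, out.2, out.3, t2.3} {t1.1, t1.3, t2.1} {t1.2, t2.2} {t3.1} {t3.2, t3.3, t4.1, t4.3} {t4.2} {t5.1} {t5.2} {t5.3}, out.j being that stage's outer ports

{out.1, out.2, out.3, t2.3} {t1.1, t1.3, t2.1} {t1.2, t2.2} {t3.1} {t3.2, t3.3, t4.1, t4.3} {t4.2} {t5.1} {t5.2} {t5.3}


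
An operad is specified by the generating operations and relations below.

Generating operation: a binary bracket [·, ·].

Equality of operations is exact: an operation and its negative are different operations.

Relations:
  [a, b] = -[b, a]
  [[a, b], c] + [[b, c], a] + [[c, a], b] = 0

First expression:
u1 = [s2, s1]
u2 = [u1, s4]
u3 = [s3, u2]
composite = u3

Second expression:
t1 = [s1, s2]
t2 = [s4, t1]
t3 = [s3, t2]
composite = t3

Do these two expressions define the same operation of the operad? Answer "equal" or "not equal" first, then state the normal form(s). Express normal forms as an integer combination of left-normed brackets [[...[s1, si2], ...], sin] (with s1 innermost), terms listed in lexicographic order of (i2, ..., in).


equal — both sides give [[[s1, s2], s4], s3]

The first expression, normalized: [[[s1, s2], s4], s3]
The second expression, normalized: [[[s1, s2], s4], s3]
Both agree, so they are equal.


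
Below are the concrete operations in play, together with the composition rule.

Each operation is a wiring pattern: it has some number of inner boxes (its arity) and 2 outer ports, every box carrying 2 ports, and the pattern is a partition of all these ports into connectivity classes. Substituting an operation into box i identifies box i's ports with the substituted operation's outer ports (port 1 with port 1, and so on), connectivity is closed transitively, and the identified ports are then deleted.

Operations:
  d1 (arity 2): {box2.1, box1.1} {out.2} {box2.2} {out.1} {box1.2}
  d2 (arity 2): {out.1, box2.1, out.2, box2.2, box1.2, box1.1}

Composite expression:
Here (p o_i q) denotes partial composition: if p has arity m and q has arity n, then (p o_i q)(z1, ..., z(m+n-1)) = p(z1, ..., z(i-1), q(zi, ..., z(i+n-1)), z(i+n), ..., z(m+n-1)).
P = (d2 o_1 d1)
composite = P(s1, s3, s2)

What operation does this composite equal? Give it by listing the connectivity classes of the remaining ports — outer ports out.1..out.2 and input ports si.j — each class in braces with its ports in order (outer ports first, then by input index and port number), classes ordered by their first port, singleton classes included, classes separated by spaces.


{out.1, out.2, s2.1, s2.2} {s1.1, s3.1} {s1.2} {s3.2}

After gluing at d2, chains via deleted ports link the s-ports.
through d1, on inputs (s1, s3): {out.1} {out.2} {s1.1, s3.1} {s1.2} {s3.2} (out.j = stage outer ports)
through d2, on inputs (s1, s3, s2): {out.1, out.2, s2.1, s2.2} {s1.1, s3.1} {s1.2} {s3.2} (out.j = stage outer ports)


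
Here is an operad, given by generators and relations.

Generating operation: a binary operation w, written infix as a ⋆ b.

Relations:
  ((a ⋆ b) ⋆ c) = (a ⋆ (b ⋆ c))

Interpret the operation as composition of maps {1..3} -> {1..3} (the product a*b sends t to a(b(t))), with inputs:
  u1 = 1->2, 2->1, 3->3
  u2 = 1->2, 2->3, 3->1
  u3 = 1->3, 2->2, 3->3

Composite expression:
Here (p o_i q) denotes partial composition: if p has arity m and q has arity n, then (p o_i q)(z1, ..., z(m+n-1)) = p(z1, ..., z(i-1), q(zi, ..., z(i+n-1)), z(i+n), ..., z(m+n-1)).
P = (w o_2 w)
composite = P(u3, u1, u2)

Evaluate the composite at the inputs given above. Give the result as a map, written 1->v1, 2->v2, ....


1->3, 2->3, 3->2


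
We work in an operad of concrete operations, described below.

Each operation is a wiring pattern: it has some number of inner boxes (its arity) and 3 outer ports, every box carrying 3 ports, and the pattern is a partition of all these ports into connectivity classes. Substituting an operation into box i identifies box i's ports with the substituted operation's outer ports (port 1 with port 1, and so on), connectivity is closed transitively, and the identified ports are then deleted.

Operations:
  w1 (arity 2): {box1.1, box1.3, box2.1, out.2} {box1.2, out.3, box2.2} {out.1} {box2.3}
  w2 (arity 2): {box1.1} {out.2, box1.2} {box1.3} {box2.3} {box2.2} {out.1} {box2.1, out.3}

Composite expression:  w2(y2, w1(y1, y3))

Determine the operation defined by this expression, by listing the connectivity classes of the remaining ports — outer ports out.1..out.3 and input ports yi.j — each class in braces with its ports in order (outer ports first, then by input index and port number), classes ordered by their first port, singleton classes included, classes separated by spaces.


{out.1} {out.2, y2.2} {out.3} {y1.1, y1.3, y3.1} {y1.2, y3.2} {y2.1} {y2.3} {y3.3}

After gluing at w2, chains via deleted ports link the y-ports.
the subtree at w1 composes to {out.1} {out.2, y1.1, y1.3, y3.1} {out.3, y1.2, y3.2} {y3.3} on (y1, y3); out.j = own outer ports
the subtree at w2 composes to {out.1} {out.2, y2.2} {out.3} {y1.1, y1.3, y3.1} {y1.2, y3.2} {y2.1} {y2.3} {y3.3} on (y2, y1, y3); out.j = own outer ports


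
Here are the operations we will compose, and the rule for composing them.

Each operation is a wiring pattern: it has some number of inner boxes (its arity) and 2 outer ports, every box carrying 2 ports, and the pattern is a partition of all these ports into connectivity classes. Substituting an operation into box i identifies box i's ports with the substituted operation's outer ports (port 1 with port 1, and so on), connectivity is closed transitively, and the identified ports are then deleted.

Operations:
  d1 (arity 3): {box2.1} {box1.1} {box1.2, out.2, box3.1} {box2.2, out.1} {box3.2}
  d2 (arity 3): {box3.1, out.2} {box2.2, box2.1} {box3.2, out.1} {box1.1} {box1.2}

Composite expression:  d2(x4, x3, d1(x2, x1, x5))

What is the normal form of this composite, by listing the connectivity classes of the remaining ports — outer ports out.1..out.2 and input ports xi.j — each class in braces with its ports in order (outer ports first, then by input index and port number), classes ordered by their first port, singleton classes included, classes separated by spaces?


{out.1, x2.2, x5.1} {out.2, x1.2} {x1.1} {x2.1} {x3.1, x3.2} {x4.1} {x4.2} {x5.2}


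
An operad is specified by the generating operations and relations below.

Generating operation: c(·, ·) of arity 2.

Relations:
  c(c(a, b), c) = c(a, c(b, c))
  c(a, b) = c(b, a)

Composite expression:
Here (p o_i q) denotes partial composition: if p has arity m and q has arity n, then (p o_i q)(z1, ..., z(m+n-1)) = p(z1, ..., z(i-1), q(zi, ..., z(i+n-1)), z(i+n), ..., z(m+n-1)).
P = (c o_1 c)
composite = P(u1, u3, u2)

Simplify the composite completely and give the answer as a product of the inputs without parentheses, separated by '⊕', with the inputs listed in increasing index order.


Reordering under c is free, so list the u-inputs canonically.
c(u1, u3) flattens to u1 ⊕ u3
c(c(u1, u3), u2) flattens to u1 ⊕ u3 ⊕ u2
putting the inputs in ascending order: u1 ⊕ u2 ⊕ u3

u1 ⊕ u2 ⊕ u3


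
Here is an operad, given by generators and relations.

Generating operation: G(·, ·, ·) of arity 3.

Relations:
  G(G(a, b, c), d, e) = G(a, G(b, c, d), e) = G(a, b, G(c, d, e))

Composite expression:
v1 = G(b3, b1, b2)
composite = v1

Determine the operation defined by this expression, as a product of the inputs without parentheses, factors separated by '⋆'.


The G-tree's shape is irrelevant; the b-reading-order decides.
G(b3, b1, b2) collapses to b3 ⋆ b1 ⋆ b2

b3 ⋆ b1 ⋆ b2


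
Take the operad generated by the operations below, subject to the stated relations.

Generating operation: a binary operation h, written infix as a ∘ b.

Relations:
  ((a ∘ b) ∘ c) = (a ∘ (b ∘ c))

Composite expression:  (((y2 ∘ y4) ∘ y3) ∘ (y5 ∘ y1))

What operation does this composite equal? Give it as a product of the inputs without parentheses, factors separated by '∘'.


Key point: h is associative — brackets drop, the y-order remains.
(y2 ∘ y4) spells out as y2 ∘ y4
((y2 ∘ y4) ∘ y3) spells out as y2 ∘ y4 ∘ y3
(y5 ∘ y1) spells out as y5 ∘ y1
(((y2 ∘ y4) ∘ y3) ∘ (y5 ∘ y1)) spells out as y2 ∘ y4 ∘ y3 ∘ y5 ∘ y1

y2 ∘ y4 ∘ y3 ∘ y5 ∘ y1


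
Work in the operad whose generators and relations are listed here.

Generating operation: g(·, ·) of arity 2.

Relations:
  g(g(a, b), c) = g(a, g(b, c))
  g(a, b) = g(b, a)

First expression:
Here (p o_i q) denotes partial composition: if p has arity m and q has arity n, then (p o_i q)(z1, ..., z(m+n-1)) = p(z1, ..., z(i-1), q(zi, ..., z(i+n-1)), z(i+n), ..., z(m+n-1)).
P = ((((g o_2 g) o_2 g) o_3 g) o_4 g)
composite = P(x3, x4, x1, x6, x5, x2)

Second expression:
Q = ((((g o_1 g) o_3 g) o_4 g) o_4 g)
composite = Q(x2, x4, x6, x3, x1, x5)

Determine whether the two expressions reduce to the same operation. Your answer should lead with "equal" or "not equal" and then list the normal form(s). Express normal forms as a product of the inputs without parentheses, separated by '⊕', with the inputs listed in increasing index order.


The first expression, normalized: x1 ⊕ x2 ⊕ x3 ⊕ x4 ⊕ x5 ⊕ x6
The second expression, normalized: x1 ⊕ x2 ⊕ x3 ⊕ x4 ⊕ x5 ⊕ x6
The forms coincide; equal.

equal — both sides give x1 ⊕ x2 ⊕ x3 ⊕ x4 ⊕ x5 ⊕ x6


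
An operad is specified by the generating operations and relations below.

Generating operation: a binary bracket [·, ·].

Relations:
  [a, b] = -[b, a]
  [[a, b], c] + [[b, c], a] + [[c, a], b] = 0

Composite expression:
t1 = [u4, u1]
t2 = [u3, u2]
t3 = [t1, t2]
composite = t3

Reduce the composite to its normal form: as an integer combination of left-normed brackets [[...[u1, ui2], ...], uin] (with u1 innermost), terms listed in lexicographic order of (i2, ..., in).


[[[u1, u4], u2], u3] - [[[u1, u4], u3], u2]

Skip Jacobi rewriting: expand, keep u1-initial words, read off terms.
Composite bracket: [[u4, u1], [u3, u2]]
Each bracket splits as ab - ba, giving 8 signed words (2^3 = 8).
Only words starting with u1 matter:
  the word u1u4u2u3 carries sign +1 and contributes +[[[u1, u4], u2], u3]
  the word u1u4u3u2 carries sign -1 and contributes -[[[u1, u4], u3], u2]


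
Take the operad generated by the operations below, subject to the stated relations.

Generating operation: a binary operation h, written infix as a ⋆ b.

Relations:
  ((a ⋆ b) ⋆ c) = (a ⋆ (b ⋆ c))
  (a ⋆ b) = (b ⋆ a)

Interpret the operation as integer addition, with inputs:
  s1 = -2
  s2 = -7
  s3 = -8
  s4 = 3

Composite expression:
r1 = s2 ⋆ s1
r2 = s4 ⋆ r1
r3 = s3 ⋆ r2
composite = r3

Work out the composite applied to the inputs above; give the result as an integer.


(s2 ⋆ s1) = -9
(s4 ⋆ (s2 ⋆ s1)) = -6
(s3 ⋆ (s4 ⋆ (s2 ⋆ s1))) = -14

-14


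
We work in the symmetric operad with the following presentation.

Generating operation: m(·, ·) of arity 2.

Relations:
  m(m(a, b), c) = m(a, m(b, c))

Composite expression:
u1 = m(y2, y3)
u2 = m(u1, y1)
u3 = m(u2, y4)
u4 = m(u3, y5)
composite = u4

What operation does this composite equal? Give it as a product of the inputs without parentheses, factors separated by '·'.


y2 · y3 · y1 · y4 · y5


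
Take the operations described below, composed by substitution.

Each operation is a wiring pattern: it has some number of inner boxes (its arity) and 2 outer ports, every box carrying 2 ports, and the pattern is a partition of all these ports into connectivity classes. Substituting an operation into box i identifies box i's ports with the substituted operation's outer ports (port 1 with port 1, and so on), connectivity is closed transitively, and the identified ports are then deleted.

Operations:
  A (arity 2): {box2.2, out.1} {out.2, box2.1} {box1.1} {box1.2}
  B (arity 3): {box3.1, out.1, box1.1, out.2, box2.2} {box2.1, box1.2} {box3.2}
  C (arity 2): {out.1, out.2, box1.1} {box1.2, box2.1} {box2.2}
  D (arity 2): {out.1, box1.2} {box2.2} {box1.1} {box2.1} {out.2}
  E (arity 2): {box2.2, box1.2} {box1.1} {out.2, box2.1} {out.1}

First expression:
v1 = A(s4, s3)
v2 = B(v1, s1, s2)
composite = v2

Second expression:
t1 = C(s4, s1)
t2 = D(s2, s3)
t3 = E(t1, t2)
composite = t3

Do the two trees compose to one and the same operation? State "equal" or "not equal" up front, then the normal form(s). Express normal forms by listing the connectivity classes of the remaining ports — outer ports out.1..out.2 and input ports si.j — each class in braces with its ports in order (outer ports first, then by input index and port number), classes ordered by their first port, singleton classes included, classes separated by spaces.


not equal; first: {out.1, out.2, s1.2, s2.1, s3.2} {s1.1, s3.1} {s2.2} {s4.1} {s4.2}; second: {out.1} {out.2, s2.2} {s1.1, s4.2} {s1.2} {s2.1} {s3.1} {s3.2} {s4.1}
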